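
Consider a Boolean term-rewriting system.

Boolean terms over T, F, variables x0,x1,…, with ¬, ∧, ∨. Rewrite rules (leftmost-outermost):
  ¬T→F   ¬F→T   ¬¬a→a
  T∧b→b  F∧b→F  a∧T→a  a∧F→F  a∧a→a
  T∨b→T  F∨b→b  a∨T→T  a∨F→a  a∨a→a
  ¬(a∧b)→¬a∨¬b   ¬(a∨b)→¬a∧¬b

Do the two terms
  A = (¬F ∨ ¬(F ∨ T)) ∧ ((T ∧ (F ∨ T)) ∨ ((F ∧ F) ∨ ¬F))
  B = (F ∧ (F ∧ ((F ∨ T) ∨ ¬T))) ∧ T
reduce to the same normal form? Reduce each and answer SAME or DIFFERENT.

Answer: DIFFERENT — A ⇓ T, B ⇓ F

Derivation:
Term A:
  start: (¬F ∨ ¬(F ∨ T)) ∧ ((T ∧ (F ∨ T)) ∨ ((F ∧ F) ∨ ¬F))
  [1] (T ∨ ¬(F ∨ T)) ∧ ((T ∧ (F ∨ T)) ∨ ((F ∧ F) ∨ ¬F))
  [2] T ∧ ((T ∧ (F ∨ T)) ∨ ((F ∧ F) ∨ ¬F))
  [3] (T ∧ (F ∨ T)) ∨ ((F ∧ F) ∨ ¬F)
  [4] (F ∨ T) ∨ ((F ∧ F) ∨ ¬F)
  [5] T ∨ ((F ∧ F) ∨ ¬F)
  [6] T

Term B:
  start: (F ∧ (F ∧ ((F ∨ T) ∨ ¬T))) ∧ T
  [1] F ∧ (F ∧ ((F ∨ T) ∨ ¬T))
  [2] F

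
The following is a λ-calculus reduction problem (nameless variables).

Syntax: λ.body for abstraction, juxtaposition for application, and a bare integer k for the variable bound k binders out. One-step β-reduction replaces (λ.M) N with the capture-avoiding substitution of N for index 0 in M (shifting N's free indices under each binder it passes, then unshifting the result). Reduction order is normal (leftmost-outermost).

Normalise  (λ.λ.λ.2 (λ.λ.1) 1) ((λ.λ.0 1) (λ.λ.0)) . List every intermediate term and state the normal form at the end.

  start: (λ.λ.λ.2 (λ.λ.1) 1) ((λ.λ.0 1) (λ.λ.0))
  step 1: λ.λ.(λ.λ.0 1) (λ.λ.0) (λ.λ.1) 1
  step 2: λ.λ.(λ.0 (λ.λ.0)) (λ.λ.1) 1
  step 3: λ.λ.(λ.λ.1) (λ.λ.0) 1
  step 4: λ.λ.(λ.λ.λ.0) 1
  step 5: λ.λ.λ.λ.0

Answer: normal form = λ.λ.λ.λ.0  (in 5 steps)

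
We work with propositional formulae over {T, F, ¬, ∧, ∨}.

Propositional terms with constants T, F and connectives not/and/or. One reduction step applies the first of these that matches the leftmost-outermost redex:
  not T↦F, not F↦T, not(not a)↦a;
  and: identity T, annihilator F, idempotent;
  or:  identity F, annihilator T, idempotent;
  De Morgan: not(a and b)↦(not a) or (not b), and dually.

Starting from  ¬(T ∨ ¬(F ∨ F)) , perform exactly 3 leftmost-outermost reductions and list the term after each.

Answer: after 3 steps: F

Reduction:
  start: ¬(T ∨ ¬(F ∨ F))
  step 1: ¬T ∧ ¬¬(F ∨ F)
  step 2: F ∧ ¬¬(F ∨ F)
  step 3: F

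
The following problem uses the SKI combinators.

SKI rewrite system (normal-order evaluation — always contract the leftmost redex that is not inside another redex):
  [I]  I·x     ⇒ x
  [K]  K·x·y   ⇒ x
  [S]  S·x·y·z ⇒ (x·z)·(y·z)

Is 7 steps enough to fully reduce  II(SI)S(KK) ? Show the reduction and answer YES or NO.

  start: II(SI)S(KK)
  [1] I(SI)S(KK)
  [2] SIS(KK)
  [3] I(KK)(S(KK))
  [4] KK(S(KK))
  [5] K

Answer: YES — reaches normal form K in 5 ≤ 7 steps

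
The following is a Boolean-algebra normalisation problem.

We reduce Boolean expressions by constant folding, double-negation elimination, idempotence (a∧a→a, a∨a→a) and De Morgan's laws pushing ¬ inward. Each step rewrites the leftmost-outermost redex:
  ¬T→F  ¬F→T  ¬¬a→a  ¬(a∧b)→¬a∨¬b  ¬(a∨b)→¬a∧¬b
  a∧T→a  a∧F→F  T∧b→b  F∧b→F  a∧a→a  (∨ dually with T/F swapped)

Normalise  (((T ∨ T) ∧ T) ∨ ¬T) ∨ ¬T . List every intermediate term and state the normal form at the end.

  start: (((T ∨ T) ∧ T) ∨ ¬T) ∨ ¬T
  →1  ((T ∨ T) ∨ ¬T) ∨ ¬T
  →2  (T ∨ ¬T) ∨ ¬T
  →3  T ∨ ¬T
  →4  T

Answer: normal form = T  (in 4 steps)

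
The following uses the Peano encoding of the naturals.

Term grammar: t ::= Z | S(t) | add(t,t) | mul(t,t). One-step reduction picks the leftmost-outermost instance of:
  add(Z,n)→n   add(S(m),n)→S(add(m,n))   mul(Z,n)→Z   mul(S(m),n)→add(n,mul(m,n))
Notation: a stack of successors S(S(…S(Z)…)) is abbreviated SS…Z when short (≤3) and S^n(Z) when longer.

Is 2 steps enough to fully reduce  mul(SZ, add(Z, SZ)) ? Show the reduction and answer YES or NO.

Answer: NO — after 2 steps the term is add(SZ, mul(Z, add(Z, SZ))), not yet normal

Reduction:
  start: mul(SZ, add(Z, SZ))
  →1  add(add(Z, SZ), mul(Z, add(Z, SZ)))
  →2  add(SZ, mul(Z, add(Z, SZ)))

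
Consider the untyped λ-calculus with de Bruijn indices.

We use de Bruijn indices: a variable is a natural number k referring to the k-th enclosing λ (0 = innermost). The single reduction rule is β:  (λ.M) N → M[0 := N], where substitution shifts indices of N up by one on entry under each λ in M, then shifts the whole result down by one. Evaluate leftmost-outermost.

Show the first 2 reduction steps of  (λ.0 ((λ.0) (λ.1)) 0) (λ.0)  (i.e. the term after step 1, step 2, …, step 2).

Answer: after 2 steps: (λ.0) (λ.λ.0) (λ.0)

Derivation:
  start: (λ.0 ((λ.0) (λ.1)) 0) (λ.0)
  step 1: (λ.0) ((λ.0) (λ.λ.0)) (λ.0)
  step 2: (λ.0) (λ.λ.0) (λ.0)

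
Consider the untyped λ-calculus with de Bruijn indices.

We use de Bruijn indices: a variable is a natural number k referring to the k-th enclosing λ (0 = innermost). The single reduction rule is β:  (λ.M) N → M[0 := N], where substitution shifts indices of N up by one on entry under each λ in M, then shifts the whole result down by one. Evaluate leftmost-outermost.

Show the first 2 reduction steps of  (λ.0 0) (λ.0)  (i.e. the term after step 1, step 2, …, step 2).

  start: (λ.0 0) (λ.0)
  step 1: (λ.0) (λ.0)
  step 2: λ.0

Answer: after 2 steps: λ.0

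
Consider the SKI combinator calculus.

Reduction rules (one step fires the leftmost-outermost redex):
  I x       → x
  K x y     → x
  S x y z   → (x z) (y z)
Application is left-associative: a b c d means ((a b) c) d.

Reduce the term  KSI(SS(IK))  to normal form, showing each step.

Answer: normal form = S(SSK)  (in 2 steps)

Derivation:
  start: KSI(SS(IK))
  step 1: S(SS(IK))
  step 2: S(SSK)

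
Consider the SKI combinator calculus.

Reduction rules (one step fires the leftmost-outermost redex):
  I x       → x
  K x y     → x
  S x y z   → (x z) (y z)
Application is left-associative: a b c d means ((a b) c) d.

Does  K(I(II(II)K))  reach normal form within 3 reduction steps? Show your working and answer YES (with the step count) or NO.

Answer: NO — after 3 steps the term is K(IIK), not yet normal

Working:
  start: K(I(II(II)K))
  step 1: K(II(II)K)
  step 2: K(I(II)K)
  step 3: K(IIK)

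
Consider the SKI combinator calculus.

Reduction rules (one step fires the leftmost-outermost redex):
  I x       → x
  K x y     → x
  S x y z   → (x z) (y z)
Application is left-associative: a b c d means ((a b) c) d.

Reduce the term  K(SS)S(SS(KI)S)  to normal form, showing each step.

  start: K(SS)S(SS(KI)S)
  [1] SS(SS(KI)S)
  [2] SS(SS(KIS))
  [3] SS(SSI)

Answer: normal form = SS(SSI)  (in 3 steps)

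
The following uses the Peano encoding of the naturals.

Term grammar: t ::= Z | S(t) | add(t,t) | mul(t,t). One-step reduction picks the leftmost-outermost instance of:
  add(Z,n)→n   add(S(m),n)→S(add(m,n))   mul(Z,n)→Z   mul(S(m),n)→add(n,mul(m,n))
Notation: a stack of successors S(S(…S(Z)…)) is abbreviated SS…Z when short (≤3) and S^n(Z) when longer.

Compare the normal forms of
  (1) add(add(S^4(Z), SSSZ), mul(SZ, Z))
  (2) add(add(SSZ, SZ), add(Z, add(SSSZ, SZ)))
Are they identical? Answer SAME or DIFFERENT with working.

Answer: SAME — A ⇓ S^7(Z), B ⇓ S^7(Z)

Derivation:
Term A:
  start: add(add(S^4(Z), SSSZ), mul(SZ, Z))
  step 1: add(S(add(SSSZ, SSSZ)), mul(SZ, Z))
  step 2: S(add(add(SSSZ, SSSZ), mul(SZ, Z)))
  step 3: S(add(S(add(SSZ, SSSZ)), mul(SZ, Z)))
  step 4: S(S(add(add(SSZ, SSSZ), mul(SZ, Z))))
  step 5: S(S(add(S(add(SZ, SSSZ)), mul(SZ, Z))))
  step 6: S(S(S(add(add(SZ, SSSZ), mul(SZ, Z)))))
  step 7: S(S(S(add(S(add(Z, SSSZ)), mul(SZ, Z)))))
  step 8: S(S(S(S(add(add(Z, SSSZ), mul(SZ, Z))))))
  step 9: S(S(S(S(add(SSSZ, mul(SZ, Z))))))
  step 10: S(S(S(S(S(add(SSZ, mul(SZ, Z)))))))
  step 11: S(S(S(S(S(S(add(SZ, mul(SZ, Z))))))))
  step 12: S(S(S(S(S(S(S(add(Z, mul(SZ, Z)))))))))
  step 13: S(S(S(S(S(S(S(mul(SZ, Z))))))))
  step 14: S(S(S(S(S(S(S(add(Z, mul(Z, Z)))))))))
  step 15: S(S(S(S(S(S(S(mul(Z, Z))))))))
  step 16: S^7(Z)

Term B:
  start: add(add(SSZ, SZ), add(Z, add(SSSZ, SZ)))
  step 1: add(S(add(SZ, SZ)), add(Z, add(SSSZ, SZ)))
  step 2: S(add(add(SZ, SZ), add(Z, add(SSSZ, SZ))))
  step 3: S(add(S(add(Z, SZ)), add(Z, add(SSSZ, SZ))))
  step 4: S(S(add(add(Z, SZ), add(Z, add(SSSZ, SZ)))))
  step 5: S(S(add(SZ, add(Z, add(SSSZ, SZ)))))
  step 6: S(S(S(add(Z, add(Z, add(SSSZ, SZ))))))
  step 7: S(S(S(add(Z, add(SSSZ, SZ)))))
  step 8: S(S(S(add(SSSZ, SZ))))
  step 9: S(S(S(S(add(SSZ, SZ)))))
  step 10: S(S(S(S(S(add(SZ, SZ))))))
  step 11: S(S(S(S(S(S(add(Z, SZ)))))))
  step 12: S^7(Z)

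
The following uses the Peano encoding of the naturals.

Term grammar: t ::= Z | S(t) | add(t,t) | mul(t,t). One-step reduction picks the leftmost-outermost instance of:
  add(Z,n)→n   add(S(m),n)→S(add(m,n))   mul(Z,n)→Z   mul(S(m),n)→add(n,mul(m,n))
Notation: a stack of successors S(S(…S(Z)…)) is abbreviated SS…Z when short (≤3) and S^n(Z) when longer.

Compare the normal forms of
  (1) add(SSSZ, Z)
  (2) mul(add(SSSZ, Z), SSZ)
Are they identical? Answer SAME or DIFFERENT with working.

Answer: DIFFERENT — A ⇓ SSSZ, B ⇓ S^6(Z)

Working:
Term A:
  start: add(SSSZ, Z)
  →1  S(add(SSZ, Z))
  →2  S(S(add(SZ, Z)))
  →3  S(S(S(add(Z, Z))))
  →4  SSSZ

Term B:
  start: mul(add(SSSZ, Z), SSZ)
  →1  mul(S(add(SSZ, Z)), SSZ)
  →2  add(SSZ, mul(add(SSZ, Z), SSZ))
  →3  S(add(SZ, mul(add(SSZ, Z), SSZ)))
  →4  S(S(add(Z, mul(add(SSZ, Z), SSZ))))
  →5  S(S(mul(add(SSZ, Z), SSZ)))
  →6  S(S(mul(S(add(SZ, Z)), SSZ)))
  →7  S(S(add(SSZ, mul(add(SZ, Z), SSZ))))
  →8  S(S(S(add(SZ, mul(add(SZ, Z), SSZ)))))
  →9  S(S(S(S(add(Z, mul(add(SZ, Z), SSZ))))))
  →10  S(S(S(S(mul(add(SZ, Z), SSZ)))))
  →11  S(S(S(S(mul(S(add(Z, Z)), SSZ)))))
  →12  S(S(S(S(add(SSZ, mul(add(Z, Z), SSZ))))))
  →13  S(S(S(S(S(add(SZ, mul(add(Z, Z), SSZ)))))))
  →14  S(S(S(S(S(S(add(Z, mul(add(Z, Z), SSZ))))))))
  →15  S(S(S(S(S(S(mul(add(Z, Z), SSZ)))))))
  →16  S(S(S(S(S(S(mul(Z, SSZ)))))))
  →17  S^6(Z)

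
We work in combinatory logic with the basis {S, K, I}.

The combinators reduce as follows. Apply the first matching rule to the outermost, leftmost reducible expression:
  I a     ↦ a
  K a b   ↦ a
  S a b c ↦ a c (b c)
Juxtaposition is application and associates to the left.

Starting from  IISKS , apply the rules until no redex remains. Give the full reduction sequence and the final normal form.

Answer: normal form = SKS  (in 2 steps)

Working:
  start: IISKS
  [1] ISKS
  [2] SKS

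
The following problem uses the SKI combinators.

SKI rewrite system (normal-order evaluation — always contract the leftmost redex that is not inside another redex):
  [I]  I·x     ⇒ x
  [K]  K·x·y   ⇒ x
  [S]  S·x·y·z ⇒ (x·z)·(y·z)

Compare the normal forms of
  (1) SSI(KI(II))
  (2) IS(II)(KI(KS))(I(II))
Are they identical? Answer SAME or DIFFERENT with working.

Answer: DIFFERENT — A ⇓ SII, B ⇓ I

Derivation:
Term A:
  start: SSI(KI(II))
  →1  S(KI(II))(I(KI(II)))
  →2  SI(I(KI(II)))
  →3  SI(KI(II))
  →4  SII

Term B:
  start: IS(II)(KI(KS))(I(II))
  →1  S(II)(KI(KS))(I(II))
  →2  II(I(II))(KI(KS)(I(II)))
  →3  I(I(II))(KI(KS)(I(II)))
  →4  I(II)(KI(KS)(I(II)))
  →5  II(KI(KS)(I(II)))
  →6  I(KI(KS)(I(II)))
  →7  KI(KS)(I(II))
  →8  I(I(II))
  →9  I(II)
  →10  II
  →11  I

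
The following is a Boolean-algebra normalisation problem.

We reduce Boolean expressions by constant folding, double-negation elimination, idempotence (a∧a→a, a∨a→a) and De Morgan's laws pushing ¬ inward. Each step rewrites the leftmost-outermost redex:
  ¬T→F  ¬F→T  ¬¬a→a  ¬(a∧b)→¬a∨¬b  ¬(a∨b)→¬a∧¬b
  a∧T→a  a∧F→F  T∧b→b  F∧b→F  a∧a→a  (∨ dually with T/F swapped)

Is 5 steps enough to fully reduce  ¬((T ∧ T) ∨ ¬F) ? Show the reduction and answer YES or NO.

  start: ¬((T ∧ T) ∨ ¬F)
  →1  ¬(T ∧ T) ∧ ¬¬F
  →2  (¬T ∨ ¬T) ∧ ¬¬F
  →3  ¬T ∧ ¬¬F
  →4  F ∧ ¬¬F
  →5  F

Answer: YES — reaches normal form F in 5 ≤ 5 steps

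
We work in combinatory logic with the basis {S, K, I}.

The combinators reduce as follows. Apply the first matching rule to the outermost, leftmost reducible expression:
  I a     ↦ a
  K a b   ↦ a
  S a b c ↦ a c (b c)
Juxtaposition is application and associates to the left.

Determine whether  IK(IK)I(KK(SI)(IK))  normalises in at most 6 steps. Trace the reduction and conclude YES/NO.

Answer: YES — reaches normal form K(KK) in 5 ≤ 6 steps

Derivation:
  start: IK(IK)I(KK(SI)(IK))
  step 1: K(IK)I(KK(SI)(IK))
  step 2: IK(KK(SI)(IK))
  step 3: K(KK(SI)(IK))
  step 4: K(K(IK))
  step 5: K(KK)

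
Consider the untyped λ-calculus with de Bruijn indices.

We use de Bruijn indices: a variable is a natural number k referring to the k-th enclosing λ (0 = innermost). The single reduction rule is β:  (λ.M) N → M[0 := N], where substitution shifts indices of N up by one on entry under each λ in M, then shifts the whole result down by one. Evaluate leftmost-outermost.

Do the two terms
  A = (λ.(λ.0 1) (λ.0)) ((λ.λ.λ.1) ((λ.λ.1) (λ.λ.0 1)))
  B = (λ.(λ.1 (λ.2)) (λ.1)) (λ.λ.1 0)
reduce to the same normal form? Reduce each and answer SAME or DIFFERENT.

Term A:
  start: (λ.(λ.0 1) (λ.0)) ((λ.λ.λ.1) ((λ.λ.1) (λ.λ.0 1)))
  →1  (λ.0 ((λ.λ.λ.1) ((λ.λ.1) (λ.λ.0 1)))) (λ.0)
  →2  (λ.0) ((λ.λ.λ.1) ((λ.λ.1) (λ.λ.0 1)))
  →3  (λ.λ.λ.1) ((λ.λ.1) (λ.λ.0 1))
  →4  λ.λ.1

Term B:
  start: (λ.(λ.1 (λ.2)) (λ.1)) (λ.λ.1 0)
  →1  (λ.(λ.λ.1 0) (λ.λ.λ.1 0)) (λ.λ.λ.1 0)
  →2  (λ.λ.1 0) (λ.λ.λ.1 0)
  →3  λ.(λ.λ.λ.1 0) 0
  →4  λ.λ.λ.1 0

Answer: DIFFERENT — A ⇓ λ.λ.1, B ⇓ λ.λ.λ.1 0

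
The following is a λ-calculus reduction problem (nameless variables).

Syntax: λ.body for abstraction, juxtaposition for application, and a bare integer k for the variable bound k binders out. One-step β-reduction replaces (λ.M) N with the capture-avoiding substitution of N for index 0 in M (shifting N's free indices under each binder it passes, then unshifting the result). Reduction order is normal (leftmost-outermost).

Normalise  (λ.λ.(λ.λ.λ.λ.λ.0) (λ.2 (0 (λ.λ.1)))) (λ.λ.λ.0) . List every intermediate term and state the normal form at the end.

  start: (λ.λ.(λ.λ.λ.λ.λ.0) (λ.2 (0 (λ.λ.1)))) (λ.λ.λ.0)
  [1] λ.(λ.λ.λ.λ.λ.0) (λ.(λ.λ.λ.0) (0 (λ.λ.1)))
  [2] λ.λ.λ.λ.λ.0

Answer: normal form = λ.λ.λ.λ.λ.0  (in 2 steps)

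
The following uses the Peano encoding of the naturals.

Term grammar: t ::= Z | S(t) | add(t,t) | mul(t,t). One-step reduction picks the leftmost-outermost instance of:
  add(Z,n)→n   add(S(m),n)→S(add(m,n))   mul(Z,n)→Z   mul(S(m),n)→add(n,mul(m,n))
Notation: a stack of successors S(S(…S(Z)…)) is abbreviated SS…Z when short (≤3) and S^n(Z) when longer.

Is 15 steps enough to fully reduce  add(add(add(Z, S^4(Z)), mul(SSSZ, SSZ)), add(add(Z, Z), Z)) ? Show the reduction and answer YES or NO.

Answer: NO — after 15 steps the term is S(S(S(S(S(S(add(add(Z, mul(SSZ, SSZ)), add(add(Z, Z), Z)))))))), not yet normal

Working:
  start: add(add(add(Z, S^4(Z)), mul(SSSZ, SSZ)), add(add(Z, Z), Z))
  step 1: add(add(S^4(Z), mul(SSSZ, SSZ)), add(add(Z, Z), Z))
  step 2: add(S(add(SSSZ, mul(SSSZ, SSZ))), add(add(Z, Z), Z))
  step 3: S(add(add(SSSZ, mul(SSSZ, SSZ)), add(add(Z, Z), Z)))
  step 4: S(add(S(add(SSZ, mul(SSSZ, SSZ))), add(add(Z, Z), Z)))
  step 5: S(S(add(add(SSZ, mul(SSSZ, SSZ)), add(add(Z, Z), Z))))
  step 6: S(S(add(S(add(SZ, mul(SSSZ, SSZ))), add(add(Z, Z), Z))))
  step 7: S(S(S(add(add(SZ, mul(SSSZ, SSZ)), add(add(Z, Z), Z)))))
  step 8: S(S(S(add(S(add(Z, mul(SSSZ, SSZ))), add(add(Z, Z), Z)))))
  step 9: S(S(S(S(add(add(Z, mul(SSSZ, SSZ)), add(add(Z, Z), Z))))))
  step 10: S(S(S(S(add(mul(SSSZ, SSZ), add(add(Z, Z), Z))))))
  step 11: S(S(S(S(add(add(SSZ, mul(SSZ, SSZ)), add(add(Z, Z), Z))))))
  step 12: S(S(S(S(add(S(add(SZ, mul(SSZ, SSZ))), add(add(Z, Z), Z))))))
  step 13: S(S(S(S(S(add(add(SZ, mul(SSZ, SSZ)), add(add(Z, Z), Z)))))))
  step 14: S(S(S(S(S(add(S(add(Z, mul(SSZ, SSZ))), add(add(Z, Z), Z)))))))
  step 15: S(S(S(S(S(S(add(add(Z, mul(SSZ, SSZ)), add(add(Z, Z), Z))))))))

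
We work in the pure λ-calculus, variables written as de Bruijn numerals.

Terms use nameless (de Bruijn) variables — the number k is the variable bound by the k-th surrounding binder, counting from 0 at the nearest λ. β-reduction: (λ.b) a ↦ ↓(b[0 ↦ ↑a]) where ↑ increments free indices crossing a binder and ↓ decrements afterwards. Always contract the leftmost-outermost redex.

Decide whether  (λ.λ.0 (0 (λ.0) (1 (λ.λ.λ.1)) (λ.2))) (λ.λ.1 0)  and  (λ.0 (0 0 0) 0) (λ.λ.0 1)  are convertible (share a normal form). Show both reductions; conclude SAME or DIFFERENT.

Answer: DIFFERENT — A ⇓ λ.0 (0 (λ.0) (λ.λ.λ.1) (λ.λ.λ.1 0)), B ⇓ λ.0 (λ.0 (λ.λ.0 1))

Reduction:
Term A:
  start: (λ.λ.0 (0 (λ.0) (1 (λ.λ.λ.1)) (λ.2))) (λ.λ.1 0)
  [1] λ.0 (0 (λ.0) ((λ.λ.1 0) (λ.λ.λ.1)) (λ.λ.λ.1 0))
  [2] λ.0 (0 (λ.0) (λ.(λ.λ.λ.1) 0) (λ.λ.λ.1 0))
  [3] λ.0 (0 (λ.0) (λ.λ.λ.1) (λ.λ.λ.1 0))

Term B:
  start: (λ.0 (0 0 0) 0) (λ.λ.0 1)
  [1] (λ.λ.0 1) ((λ.λ.0 1) (λ.λ.0 1) (λ.λ.0 1)) (λ.λ.0 1)
  [2] (λ.0 ((λ.λ.0 1) (λ.λ.0 1) (λ.λ.0 1))) (λ.λ.0 1)
  [3] (λ.λ.0 1) ((λ.λ.0 1) (λ.λ.0 1) (λ.λ.0 1))
  [4] λ.0 ((λ.λ.0 1) (λ.λ.0 1) (λ.λ.0 1))
  [5] λ.0 ((λ.0 (λ.λ.0 1)) (λ.λ.0 1))
  [6] λ.0 ((λ.λ.0 1) (λ.λ.0 1))
  [7] λ.0 (λ.0 (λ.λ.0 1))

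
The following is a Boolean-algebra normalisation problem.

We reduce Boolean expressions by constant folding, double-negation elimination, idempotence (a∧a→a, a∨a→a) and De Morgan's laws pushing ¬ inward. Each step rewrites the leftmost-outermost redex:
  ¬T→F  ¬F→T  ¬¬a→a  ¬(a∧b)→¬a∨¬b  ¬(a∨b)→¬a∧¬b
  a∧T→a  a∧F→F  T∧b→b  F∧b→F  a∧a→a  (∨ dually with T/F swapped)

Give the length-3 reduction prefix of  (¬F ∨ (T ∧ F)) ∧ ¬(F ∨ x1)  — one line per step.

Answer: after 3 steps: ¬(F ∨ x1)

Derivation:
  start: (¬F ∨ (T ∧ F)) ∧ ¬(F ∨ x1)
  →1  (T ∨ (T ∧ F)) ∧ ¬(F ∨ x1)
  →2  T ∧ ¬(F ∨ x1)
  →3  ¬(F ∨ x1)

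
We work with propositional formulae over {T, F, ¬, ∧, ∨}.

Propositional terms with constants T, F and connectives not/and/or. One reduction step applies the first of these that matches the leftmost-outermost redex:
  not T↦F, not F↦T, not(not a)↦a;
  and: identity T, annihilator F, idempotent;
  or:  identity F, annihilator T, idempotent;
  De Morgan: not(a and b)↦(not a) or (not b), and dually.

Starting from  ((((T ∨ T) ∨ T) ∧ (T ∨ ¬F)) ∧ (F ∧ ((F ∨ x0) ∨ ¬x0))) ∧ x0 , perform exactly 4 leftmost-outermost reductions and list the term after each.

Answer: after 4 steps: (F ∧ ((F ∨ x0) ∨ ¬x0)) ∧ x0

Reduction:
  start: ((((T ∨ T) ∨ T) ∧ (T ∨ ¬F)) ∧ (F ∧ ((F ∨ x0) ∨ ¬x0))) ∧ x0
  step 1: ((T ∧ (T ∨ ¬F)) ∧ (F ∧ ((F ∨ x0) ∨ ¬x0))) ∧ x0
  step 2: ((T ∨ ¬F) ∧ (F ∧ ((F ∨ x0) ∨ ¬x0))) ∧ x0
  step 3: (T ∧ (F ∧ ((F ∨ x0) ∨ ¬x0))) ∧ x0
  step 4: (F ∧ ((F ∨ x0) ∨ ¬x0)) ∧ x0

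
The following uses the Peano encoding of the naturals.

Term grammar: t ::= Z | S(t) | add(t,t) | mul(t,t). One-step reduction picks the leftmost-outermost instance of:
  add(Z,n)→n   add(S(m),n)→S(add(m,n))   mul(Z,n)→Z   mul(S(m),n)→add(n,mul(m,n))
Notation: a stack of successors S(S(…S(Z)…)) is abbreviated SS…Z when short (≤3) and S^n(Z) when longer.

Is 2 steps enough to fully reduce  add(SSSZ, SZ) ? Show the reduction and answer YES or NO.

  start: add(SSSZ, SZ)
  →1  S(add(SSZ, SZ))
  →2  S(S(add(SZ, SZ)))

Answer: NO — after 2 steps the term is S(S(add(SZ, SZ))), not yet normal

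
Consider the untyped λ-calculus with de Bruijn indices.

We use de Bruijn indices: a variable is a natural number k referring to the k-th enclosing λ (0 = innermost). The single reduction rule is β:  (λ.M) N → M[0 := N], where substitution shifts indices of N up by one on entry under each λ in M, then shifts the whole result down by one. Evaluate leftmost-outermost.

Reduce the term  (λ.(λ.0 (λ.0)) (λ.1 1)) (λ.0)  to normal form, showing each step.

Answer: normal form = λ.0  (in 4 steps)

Derivation:
  start: (λ.(λ.0 (λ.0)) (λ.1 1)) (λ.0)
  step 1: (λ.0 (λ.0)) (λ.(λ.0) (λ.0))
  step 2: (λ.(λ.0) (λ.0)) (λ.0)
  step 3: (λ.0) (λ.0)
  step 4: λ.0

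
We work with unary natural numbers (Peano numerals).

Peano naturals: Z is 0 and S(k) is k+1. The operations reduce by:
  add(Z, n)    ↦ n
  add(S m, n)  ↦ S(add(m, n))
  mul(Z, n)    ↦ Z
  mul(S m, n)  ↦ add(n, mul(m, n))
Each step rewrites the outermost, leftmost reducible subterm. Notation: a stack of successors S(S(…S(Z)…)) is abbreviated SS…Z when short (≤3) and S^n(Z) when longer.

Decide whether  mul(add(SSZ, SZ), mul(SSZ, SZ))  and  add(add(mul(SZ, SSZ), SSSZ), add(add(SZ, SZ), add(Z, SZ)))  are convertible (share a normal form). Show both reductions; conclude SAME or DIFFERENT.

Answer: DIFFERENT — A ⇓ S^6(Z), B ⇓ S^8(Z)

Reduction:
Term A:
  start: mul(add(SSZ, SZ), mul(SSZ, SZ))
  step 1: mul(S(add(SZ, SZ)), mul(SSZ, SZ))
  step 2: add(mul(SSZ, SZ), mul(add(SZ, SZ), mul(SSZ, SZ)))
  step 3: add(add(SZ, mul(SZ, SZ)), mul(add(SZ, SZ), mul(SSZ, SZ)))
  step 4: add(S(add(Z, mul(SZ, SZ))), mul(add(SZ, SZ), mul(SSZ, SZ)))
  step 5: S(add(add(Z, mul(SZ, SZ)), mul(add(SZ, SZ), mul(SSZ, SZ))))
  step 6: S(add(mul(SZ, SZ), mul(add(SZ, SZ), mul(SSZ, SZ))))
  step 7: S(add(add(SZ, mul(Z, SZ)), mul(add(SZ, SZ), mul(SSZ, SZ))))
  step 8: S(add(S(add(Z, mul(Z, SZ))), mul(add(SZ, SZ), mul(SSZ, SZ))))
  step 9: S(S(add(add(Z, mul(Z, SZ)), mul(add(SZ, SZ), mul(SSZ, SZ)))))
  step 10: S(S(add(mul(Z, SZ), mul(add(SZ, SZ), mul(SSZ, SZ)))))
  step 11: S(S(add(Z, mul(add(SZ, SZ), mul(SSZ, SZ)))))
  step 12: S(S(mul(add(SZ, SZ), mul(SSZ, SZ))))
  step 13: S(S(mul(S(add(Z, SZ)), mul(SSZ, SZ))))
  step 14: S(S(add(mul(SSZ, SZ), mul(add(Z, SZ), mul(SSZ, SZ)))))
  step 15: S(S(add(add(SZ, mul(SZ, SZ)), mul(add(Z, SZ), mul(SSZ, SZ)))))
  step 16: S(S(add(S(add(Z, mul(SZ, SZ))), mul(add(Z, SZ), mul(SSZ, SZ)))))
  step 17: S(S(S(add(add(Z, mul(SZ, SZ)), mul(add(Z, SZ), mul(SSZ, SZ))))))
  step 18: S(S(S(add(mul(SZ, SZ), mul(add(Z, SZ), mul(SSZ, SZ))))))
  step 19: S(S(S(add(add(SZ, mul(Z, SZ)), mul(add(Z, SZ), mul(SSZ, SZ))))))
  step 20: S(S(S(add(S(add(Z, mul(Z, SZ))), mul(add(Z, SZ), mul(SSZ, SZ))))))
  step 21: S(S(S(S(add(add(Z, mul(Z, SZ)), mul(add(Z, SZ), mul(SSZ, SZ)))))))
  step 22: S(S(S(S(add(mul(Z, SZ), mul(add(Z, SZ), mul(SSZ, SZ)))))))
  step 23: S(S(S(S(add(Z, mul(add(Z, SZ), mul(SSZ, SZ)))))))
  step 24: S(S(S(S(mul(add(Z, SZ), mul(SSZ, SZ))))))
  step 25: S(S(S(S(mul(SZ, mul(SSZ, SZ))))))
  step 26: S(S(S(S(add(mul(SSZ, SZ), mul(Z, mul(SSZ, SZ)))))))
  step 27: S(S(S(S(add(add(SZ, mul(SZ, SZ)), mul(Z, mul(SSZ, SZ)))))))
  step 28: S(S(S(S(add(S(add(Z, mul(SZ, SZ))), mul(Z, mul(SSZ, SZ)))))))
  step 29: S(S(S(S(S(add(add(Z, mul(SZ, SZ)), mul(Z, mul(SSZ, SZ))))))))
  step 30: S(S(S(S(S(add(mul(SZ, SZ), mul(Z, mul(SSZ, SZ))))))))
  step 31: S(S(S(S(S(add(add(SZ, mul(Z, SZ)), mul(Z, mul(SSZ, SZ))))))))
  step 32: S(S(S(S(S(add(S(add(Z, mul(Z, SZ))), mul(Z, mul(SSZ, SZ))))))))
  step 33: S(S(S(S(S(S(add(add(Z, mul(Z, SZ)), mul(Z, mul(SSZ, SZ)))))))))
  step 34: S(S(S(S(S(S(add(mul(Z, SZ), mul(Z, mul(SSZ, SZ)))))))))
  step 35: S(S(S(S(S(S(add(Z, mul(Z, mul(SSZ, SZ)))))))))
  step 36: S(S(S(S(S(S(mul(Z, mul(SSZ, SZ))))))))
  step 37: S^6(Z)

Term B:
  start: add(add(mul(SZ, SSZ), SSSZ), add(add(SZ, SZ), add(Z, SZ)))
  step 1: add(add(add(SSZ, mul(Z, SSZ)), SSSZ), add(add(SZ, SZ), add(Z, SZ)))
  step 2: add(add(S(add(SZ, mul(Z, SSZ))), SSSZ), add(add(SZ, SZ), add(Z, SZ)))
  step 3: add(S(add(add(SZ, mul(Z, SSZ)), SSSZ)), add(add(SZ, SZ), add(Z, SZ)))
  step 4: S(add(add(add(SZ, mul(Z, SSZ)), SSSZ), add(add(SZ, SZ), add(Z, SZ))))
  step 5: S(add(add(S(add(Z, mul(Z, SSZ))), SSSZ), add(add(SZ, SZ), add(Z, SZ))))
  step 6: S(add(S(add(add(Z, mul(Z, SSZ)), SSSZ)), add(add(SZ, SZ), add(Z, SZ))))
  step 7: S(S(add(add(add(Z, mul(Z, SSZ)), SSSZ), add(add(SZ, SZ), add(Z, SZ)))))
  step 8: S(S(add(add(mul(Z, SSZ), SSSZ), add(add(SZ, SZ), add(Z, SZ)))))
  step 9: S(S(add(add(Z, SSSZ), add(add(SZ, SZ), add(Z, SZ)))))
  step 10: S(S(add(SSSZ, add(add(SZ, SZ), add(Z, SZ)))))
  step 11: S(S(S(add(SSZ, add(add(SZ, SZ), add(Z, SZ))))))
  step 12: S(S(S(S(add(SZ, add(add(SZ, SZ), add(Z, SZ)))))))
  step 13: S(S(S(S(S(add(Z, add(add(SZ, SZ), add(Z, SZ))))))))
  step 14: S(S(S(S(S(add(add(SZ, SZ), add(Z, SZ)))))))
  step 15: S(S(S(S(S(add(S(add(Z, SZ)), add(Z, SZ)))))))
  step 16: S(S(S(S(S(S(add(add(Z, SZ), add(Z, SZ))))))))
  step 17: S(S(S(S(S(S(add(SZ, add(Z, SZ))))))))
  step 18: S(S(S(S(S(S(S(add(Z, add(Z, SZ)))))))))
  step 19: S(S(S(S(S(S(S(add(Z, SZ))))))))
  step 20: S^8(Z)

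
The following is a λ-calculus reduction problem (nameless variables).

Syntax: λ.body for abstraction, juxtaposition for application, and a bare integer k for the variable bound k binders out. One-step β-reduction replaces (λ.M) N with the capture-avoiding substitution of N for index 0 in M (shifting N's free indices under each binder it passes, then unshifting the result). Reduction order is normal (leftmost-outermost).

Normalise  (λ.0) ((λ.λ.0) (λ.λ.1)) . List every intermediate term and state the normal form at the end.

  start: (λ.0) ((λ.λ.0) (λ.λ.1))
  →1  (λ.λ.0) (λ.λ.1)
  →2  λ.0

Answer: normal form = λ.0  (in 2 steps)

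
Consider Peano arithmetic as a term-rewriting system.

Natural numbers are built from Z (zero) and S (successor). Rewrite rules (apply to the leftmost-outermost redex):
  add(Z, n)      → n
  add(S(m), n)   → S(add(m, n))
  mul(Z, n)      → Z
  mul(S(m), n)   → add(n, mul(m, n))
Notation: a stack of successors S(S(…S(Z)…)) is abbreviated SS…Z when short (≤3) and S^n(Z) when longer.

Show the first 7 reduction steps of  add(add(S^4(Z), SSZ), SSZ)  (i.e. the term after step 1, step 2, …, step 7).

  start: add(add(S^4(Z), SSZ), SSZ)
  step 1: add(S(add(SSSZ, SSZ)), SSZ)
  step 2: S(add(add(SSSZ, SSZ), SSZ))
  step 3: S(add(S(add(SSZ, SSZ)), SSZ))
  step 4: S(S(add(add(SSZ, SSZ), SSZ)))
  step 5: S(S(add(S(add(SZ, SSZ)), SSZ)))
  step 6: S(S(S(add(add(SZ, SSZ), SSZ))))
  step 7: S(S(S(add(S(add(Z, SSZ)), SSZ))))

Answer: after 7 steps: S(S(S(add(S(add(Z, SSZ)), SSZ))))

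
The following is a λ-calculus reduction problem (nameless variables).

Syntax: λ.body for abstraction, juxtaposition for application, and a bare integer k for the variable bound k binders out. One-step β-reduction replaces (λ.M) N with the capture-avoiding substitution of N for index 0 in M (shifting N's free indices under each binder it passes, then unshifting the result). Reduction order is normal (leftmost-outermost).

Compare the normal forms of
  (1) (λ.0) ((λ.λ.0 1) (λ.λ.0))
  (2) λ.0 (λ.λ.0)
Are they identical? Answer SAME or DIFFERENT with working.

Term A:
  start: (λ.0) ((λ.λ.0 1) (λ.λ.0))
  step 1: (λ.λ.0 1) (λ.λ.0)
  step 2: λ.0 (λ.λ.0)

Term B:
  start: λ.0 (λ.λ.0)

Answer: SAME — A ⇓ λ.0 (λ.λ.0), B ⇓ λ.0 (λ.λ.0)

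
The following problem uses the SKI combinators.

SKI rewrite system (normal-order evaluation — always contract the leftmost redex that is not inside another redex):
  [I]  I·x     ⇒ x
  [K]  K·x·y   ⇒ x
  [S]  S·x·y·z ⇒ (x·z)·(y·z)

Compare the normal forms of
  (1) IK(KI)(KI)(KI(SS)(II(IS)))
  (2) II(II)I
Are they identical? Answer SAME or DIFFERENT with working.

Term A:
  start: IK(KI)(KI)(KI(SS)(II(IS)))
  step 1: K(KI)(KI)(KI(SS)(II(IS)))
  step 2: KI(KI(SS)(II(IS)))
  step 3: I

Term B:
  start: II(II)I
  step 1: I(II)I
  step 2: III
  step 3: II
  step 4: I

Answer: SAME — A ⇓ I, B ⇓ I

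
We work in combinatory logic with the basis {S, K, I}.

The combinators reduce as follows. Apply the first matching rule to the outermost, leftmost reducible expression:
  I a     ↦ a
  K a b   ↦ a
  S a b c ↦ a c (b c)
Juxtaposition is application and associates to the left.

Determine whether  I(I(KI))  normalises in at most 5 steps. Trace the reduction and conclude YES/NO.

  start: I(I(KI))
  →1  I(KI)
  →2  KI

Answer: YES — reaches normal form KI in 2 ≤ 5 steps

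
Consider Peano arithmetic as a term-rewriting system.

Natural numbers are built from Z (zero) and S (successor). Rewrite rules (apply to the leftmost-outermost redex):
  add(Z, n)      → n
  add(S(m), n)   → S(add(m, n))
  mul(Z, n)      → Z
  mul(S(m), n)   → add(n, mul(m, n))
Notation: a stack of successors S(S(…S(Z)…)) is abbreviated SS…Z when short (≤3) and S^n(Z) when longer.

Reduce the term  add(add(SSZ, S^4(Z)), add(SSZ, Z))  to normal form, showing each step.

  start: add(add(SSZ, S^4(Z)), add(SSZ, Z))
  [1] add(S(add(SZ, S^4(Z))), add(SSZ, Z))
  [2] S(add(add(SZ, S^4(Z)), add(SSZ, Z)))
  [3] S(add(S(add(Z, S^4(Z))), add(SSZ, Z)))
  [4] S(S(add(add(Z, S^4(Z)), add(SSZ, Z))))
  [5] S(S(add(S^4(Z), add(SSZ, Z))))
  [6] S(S(S(add(SSSZ, add(SSZ, Z)))))
  [7] S(S(S(S(add(SSZ, add(SSZ, Z))))))
  [8] S(S(S(S(S(add(SZ, add(SSZ, Z)))))))
  [9] S(S(S(S(S(S(add(Z, add(SSZ, Z))))))))
  [10] S(S(S(S(S(S(add(SSZ, Z)))))))
  [11] S(S(S(S(S(S(S(add(SZ, Z))))))))
  [12] S(S(S(S(S(S(S(S(add(Z, Z)))))))))
  [13] S^8(Z)

Answer: normal form = S^8(Z)  (in 13 steps)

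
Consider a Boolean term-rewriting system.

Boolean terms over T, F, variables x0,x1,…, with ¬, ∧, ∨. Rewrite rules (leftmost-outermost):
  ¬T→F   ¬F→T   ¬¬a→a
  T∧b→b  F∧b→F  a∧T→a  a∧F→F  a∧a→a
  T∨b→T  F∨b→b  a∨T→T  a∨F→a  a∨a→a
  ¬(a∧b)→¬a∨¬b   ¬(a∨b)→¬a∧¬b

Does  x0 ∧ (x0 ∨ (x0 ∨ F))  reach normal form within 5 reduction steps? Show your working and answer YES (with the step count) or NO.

  start: x0 ∧ (x0 ∨ (x0 ∨ F))
  →1  x0 ∧ (x0 ∨ x0)
  →2  x0 ∧ x0
  →3  x0

Answer: YES — reaches normal form x0 in 3 ≤ 5 steps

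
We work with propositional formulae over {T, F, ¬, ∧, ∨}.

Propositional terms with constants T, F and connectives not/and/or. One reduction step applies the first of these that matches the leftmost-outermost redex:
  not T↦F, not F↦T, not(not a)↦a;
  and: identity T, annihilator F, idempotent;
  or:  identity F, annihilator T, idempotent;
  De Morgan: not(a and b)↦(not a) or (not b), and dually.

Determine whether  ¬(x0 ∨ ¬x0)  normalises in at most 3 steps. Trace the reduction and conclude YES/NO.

Answer: YES — reaches normal form ¬x0 ∧ x0 in 2 ≤ 3 steps

Reduction:
  start: ¬(x0 ∨ ¬x0)
  →1  ¬x0 ∧ ¬¬x0
  →2  ¬x0 ∧ x0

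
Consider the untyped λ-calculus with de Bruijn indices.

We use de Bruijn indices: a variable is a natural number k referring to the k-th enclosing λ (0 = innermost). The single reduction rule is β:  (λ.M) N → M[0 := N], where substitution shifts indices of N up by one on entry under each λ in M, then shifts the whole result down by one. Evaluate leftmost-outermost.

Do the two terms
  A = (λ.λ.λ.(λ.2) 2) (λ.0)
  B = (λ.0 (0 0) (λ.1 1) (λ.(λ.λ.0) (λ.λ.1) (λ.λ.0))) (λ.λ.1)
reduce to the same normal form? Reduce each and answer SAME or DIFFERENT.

Answer: SAME — A ⇓ λ.λ.1, B ⇓ λ.λ.1

Working:
Term A:
  start: (λ.λ.λ.(λ.2) 2) (λ.0)
  step 1: λ.λ.(λ.2) (λ.0)
  step 2: λ.λ.1

Term B:
  start: (λ.0 (0 0) (λ.1 1) (λ.(λ.λ.0) (λ.λ.1) (λ.λ.0))) (λ.λ.1)
  step 1: (λ.λ.1) ((λ.λ.1) (λ.λ.1)) (λ.(λ.λ.1) (λ.λ.1)) (λ.(λ.λ.0) (λ.λ.1) (λ.λ.0))
  step 2: (λ.(λ.λ.1) (λ.λ.1)) (λ.(λ.λ.1) (λ.λ.1)) (λ.(λ.λ.0) (λ.λ.1) (λ.λ.0))
  step 3: (λ.λ.1) (λ.λ.1) (λ.(λ.λ.0) (λ.λ.1) (λ.λ.0))
  step 4: (λ.λ.λ.1) (λ.(λ.λ.0) (λ.λ.1) (λ.λ.0))
  step 5: λ.λ.1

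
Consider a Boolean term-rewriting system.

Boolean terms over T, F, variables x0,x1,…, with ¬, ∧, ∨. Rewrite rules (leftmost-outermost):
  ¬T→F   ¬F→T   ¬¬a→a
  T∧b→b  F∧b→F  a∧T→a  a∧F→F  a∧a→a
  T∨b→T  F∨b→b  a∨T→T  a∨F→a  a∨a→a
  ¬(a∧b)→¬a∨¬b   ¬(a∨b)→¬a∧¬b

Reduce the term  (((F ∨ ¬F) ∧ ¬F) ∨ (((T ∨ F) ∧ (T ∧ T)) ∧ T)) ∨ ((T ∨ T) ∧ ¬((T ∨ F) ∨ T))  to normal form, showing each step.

  start: (((F ∨ ¬F) ∧ ¬F) ∨ (((T ∨ F) ∧ (T ∧ T)) ∧ T)) ∨ ((T ∨ T) ∧ ¬((T ∨ F) ∨ T))
  →1  ((¬F ∧ ¬F) ∨ (((T ∨ F) ∧ (T ∧ T)) ∧ T)) ∨ ((T ∨ T) ∧ ¬((T ∨ F) ∨ T))
  →2  (¬F ∨ (((T ∨ F) ∧ (T ∧ T)) ∧ T)) ∨ ((T ∨ T) ∧ ¬((T ∨ F) ∨ T))
  →3  (T ∨ (((T ∨ F) ∧ (T ∧ T)) ∧ T)) ∨ ((T ∨ T) ∧ ¬((T ∨ F) ∨ T))
  →4  T ∨ ((T ∨ T) ∧ ¬((T ∨ F) ∨ T))
  →5  T

Answer: normal form = T  (in 5 steps)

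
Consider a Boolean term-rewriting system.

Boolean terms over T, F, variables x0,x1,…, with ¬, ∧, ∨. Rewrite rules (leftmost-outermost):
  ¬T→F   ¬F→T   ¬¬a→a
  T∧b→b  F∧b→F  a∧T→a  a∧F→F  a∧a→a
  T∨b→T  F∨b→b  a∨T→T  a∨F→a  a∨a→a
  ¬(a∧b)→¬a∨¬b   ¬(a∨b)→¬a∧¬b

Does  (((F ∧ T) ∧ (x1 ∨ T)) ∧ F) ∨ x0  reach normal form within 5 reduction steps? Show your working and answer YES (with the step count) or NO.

  start: (((F ∧ T) ∧ (x1 ∨ T)) ∧ F) ∨ x0
  [1] F ∨ x0
  [2] x0

Answer: YES — reaches normal form x0 in 2 ≤ 5 steps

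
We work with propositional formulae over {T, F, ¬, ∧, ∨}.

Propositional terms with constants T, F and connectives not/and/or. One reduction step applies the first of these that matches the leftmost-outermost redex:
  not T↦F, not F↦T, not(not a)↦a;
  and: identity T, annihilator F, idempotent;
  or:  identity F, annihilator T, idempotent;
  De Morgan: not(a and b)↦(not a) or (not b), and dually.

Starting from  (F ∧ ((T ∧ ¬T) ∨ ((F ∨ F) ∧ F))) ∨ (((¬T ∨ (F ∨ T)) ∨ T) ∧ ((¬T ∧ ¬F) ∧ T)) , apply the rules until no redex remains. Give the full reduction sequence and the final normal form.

Answer: normal form = F  (in 7 steps)

Reduction:
  start: (F ∧ ((T ∧ ¬T) ∨ ((F ∨ F) ∧ F))) ∨ (((¬T ∨ (F ∨ T)) ∨ T) ∧ ((¬T ∧ ¬F) ∧ T))
  [1] F ∨ (((¬T ∨ (F ∨ T)) ∨ T) ∧ ((¬T ∧ ¬F) ∧ T))
  [2] ((¬T ∨ (F ∨ T)) ∨ T) ∧ ((¬T ∧ ¬F) ∧ T)
  [3] T ∧ ((¬T ∧ ¬F) ∧ T)
  [4] (¬T ∧ ¬F) ∧ T
  [5] ¬T ∧ ¬F
  [6] F ∧ ¬F
  [7] F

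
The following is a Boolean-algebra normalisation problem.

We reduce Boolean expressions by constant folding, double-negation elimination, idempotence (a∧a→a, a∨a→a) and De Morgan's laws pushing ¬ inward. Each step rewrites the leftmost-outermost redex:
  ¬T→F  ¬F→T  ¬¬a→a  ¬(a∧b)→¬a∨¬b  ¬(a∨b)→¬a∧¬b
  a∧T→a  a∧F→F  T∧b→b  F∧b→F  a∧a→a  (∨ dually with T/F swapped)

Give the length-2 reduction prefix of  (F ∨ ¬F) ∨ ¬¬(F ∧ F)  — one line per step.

Answer: after 2 steps: T ∨ ¬¬(F ∧ F)

Reduction:
  start: (F ∨ ¬F) ∨ ¬¬(F ∧ F)
  step 1: ¬F ∨ ¬¬(F ∧ F)
  step 2: T ∨ ¬¬(F ∧ F)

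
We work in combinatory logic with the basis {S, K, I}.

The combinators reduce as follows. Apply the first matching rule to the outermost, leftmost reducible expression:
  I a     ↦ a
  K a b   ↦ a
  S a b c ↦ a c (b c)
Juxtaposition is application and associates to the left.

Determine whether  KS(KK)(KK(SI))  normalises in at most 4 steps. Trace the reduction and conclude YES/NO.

Answer: YES — reaches normal form SK in 2 ≤ 4 steps

Derivation:
  start: KS(KK)(KK(SI))
  →1  S(KK(SI))
  →2  SK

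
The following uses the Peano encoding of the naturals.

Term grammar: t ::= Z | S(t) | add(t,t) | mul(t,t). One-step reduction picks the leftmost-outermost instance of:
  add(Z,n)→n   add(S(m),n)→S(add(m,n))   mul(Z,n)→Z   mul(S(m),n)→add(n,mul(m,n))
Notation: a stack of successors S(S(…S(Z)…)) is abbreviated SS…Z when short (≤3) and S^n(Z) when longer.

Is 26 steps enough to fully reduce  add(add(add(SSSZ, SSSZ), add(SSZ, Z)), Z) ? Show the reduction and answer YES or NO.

  start: add(add(add(SSSZ, SSSZ), add(SSZ, Z)), Z)
  →1  add(add(S(add(SSZ, SSSZ)), add(SSZ, Z)), Z)
  →2  add(S(add(add(SSZ, SSSZ), add(SSZ, Z))), Z)
  →3  S(add(add(add(SSZ, SSSZ), add(SSZ, Z)), Z))
  →4  S(add(add(S(add(SZ, SSSZ)), add(SSZ, Z)), Z))
  →5  S(add(S(add(add(SZ, SSSZ), add(SSZ, Z))), Z))
  →6  S(S(add(add(add(SZ, SSSZ), add(SSZ, Z)), Z)))
  →7  S(S(add(add(S(add(Z, SSSZ)), add(SSZ, Z)), Z)))
  →8  S(S(add(S(add(add(Z, SSSZ), add(SSZ, Z))), Z)))
  →9  S(S(S(add(add(add(Z, SSSZ), add(SSZ, Z)), Z))))
  →10  S(S(S(add(add(SSSZ, add(SSZ, Z)), Z))))
  →11  S(S(S(add(S(add(SSZ, add(SSZ, Z))), Z))))
  →12  S(S(S(S(add(add(SSZ, add(SSZ, Z)), Z)))))
  →13  S(S(S(S(add(S(add(SZ, add(SSZ, Z))), Z)))))
  →14  S(S(S(S(S(add(add(SZ, add(SSZ, Z)), Z))))))
  →15  S(S(S(S(S(add(S(add(Z, add(SSZ, Z))), Z))))))
  →16  S(S(S(S(S(S(add(add(Z, add(SSZ, Z)), Z)))))))
  →17  S(S(S(S(S(S(add(add(SSZ, Z), Z)))))))
  →18  S(S(S(S(S(S(add(S(add(SZ, Z)), Z)))))))
  →19  S(S(S(S(S(S(S(add(add(SZ, Z), Z))))))))
  →20  S(S(S(S(S(S(S(add(S(add(Z, Z)), Z))))))))
  →21  S(S(S(S(S(S(S(S(add(add(Z, Z), Z)))))))))
  →22  S(S(S(S(S(S(S(S(add(Z, Z)))))))))
  →23  S^8(Z)

Answer: YES — reaches normal form S^8(Z) in 23 ≤ 26 steps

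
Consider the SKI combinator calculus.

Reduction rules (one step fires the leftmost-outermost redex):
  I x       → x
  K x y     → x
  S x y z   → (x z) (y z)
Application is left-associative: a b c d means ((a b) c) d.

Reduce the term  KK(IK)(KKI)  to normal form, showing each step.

  start: KK(IK)(KKI)
  →1  K(KKI)
  →2  KK

Answer: normal form = KK  (in 2 steps)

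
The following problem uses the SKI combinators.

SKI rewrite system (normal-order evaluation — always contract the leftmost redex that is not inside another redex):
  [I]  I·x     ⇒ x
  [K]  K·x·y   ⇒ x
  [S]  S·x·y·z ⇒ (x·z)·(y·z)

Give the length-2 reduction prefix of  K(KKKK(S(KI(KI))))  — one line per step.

Answer: after 2 steps: KK

Reduction:
  start: K(KKKK(S(KI(KI))))
  step 1: K(KK(S(KI(KI))))
  step 2: KK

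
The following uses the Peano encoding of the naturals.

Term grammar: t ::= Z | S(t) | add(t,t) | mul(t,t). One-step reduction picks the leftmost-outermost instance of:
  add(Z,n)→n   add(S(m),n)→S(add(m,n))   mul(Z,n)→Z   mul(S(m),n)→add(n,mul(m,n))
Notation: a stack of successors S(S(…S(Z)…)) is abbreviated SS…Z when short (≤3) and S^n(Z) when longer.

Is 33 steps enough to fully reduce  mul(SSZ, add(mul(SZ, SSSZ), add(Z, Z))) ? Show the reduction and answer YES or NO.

Answer: YES — reaches normal form S^6(Z) in 33 ≤ 33 steps

Reduction:
  start: mul(SSZ, add(mul(SZ, SSSZ), add(Z, Z)))
  step 1: add(add(mul(SZ, SSSZ), add(Z, Z)), mul(SZ, add(mul(SZ, SSSZ), add(Z, Z))))
  step 2: add(add(add(SSSZ, mul(Z, SSSZ)), add(Z, Z)), mul(SZ, add(mul(SZ, SSSZ), add(Z, Z))))
  step 3: add(add(S(add(SSZ, mul(Z, SSSZ))), add(Z, Z)), mul(SZ, add(mul(SZ, SSSZ), add(Z, Z))))
  step 4: add(S(add(add(SSZ, mul(Z, SSSZ)), add(Z, Z))), mul(SZ, add(mul(SZ, SSSZ), add(Z, Z))))
  step 5: S(add(add(add(SSZ, mul(Z, SSSZ)), add(Z, Z)), mul(SZ, add(mul(SZ, SSSZ), add(Z, Z)))))
  step 6: S(add(add(S(add(SZ, mul(Z, SSSZ))), add(Z, Z)), mul(SZ, add(mul(SZ, SSSZ), add(Z, Z)))))
  step 7: S(add(S(add(add(SZ, mul(Z, SSSZ)), add(Z, Z))), mul(SZ, add(mul(SZ, SSSZ), add(Z, Z)))))
  step 8: S(S(add(add(add(SZ, mul(Z, SSSZ)), add(Z, Z)), mul(SZ, add(mul(SZ, SSSZ), add(Z, Z))))))
  step 9: S(S(add(add(S(add(Z, mul(Z, SSSZ))), add(Z, Z)), mul(SZ, add(mul(SZ, SSSZ), add(Z, Z))))))
  step 10: S(S(add(S(add(add(Z, mul(Z, SSSZ)), add(Z, Z))), mul(SZ, add(mul(SZ, SSSZ), add(Z, Z))))))
  step 11: S(S(S(add(add(add(Z, mul(Z, SSSZ)), add(Z, Z)), mul(SZ, add(mul(SZ, SSSZ), add(Z, Z)))))))
  step 12: S(S(S(add(add(mul(Z, SSSZ), add(Z, Z)), mul(SZ, add(mul(SZ, SSSZ), add(Z, Z)))))))
  step 13: S(S(S(add(add(Z, add(Z, Z)), mul(SZ, add(mul(SZ, SSSZ), add(Z, Z)))))))
  step 14: S(S(S(add(add(Z, Z), mul(SZ, add(mul(SZ, SSSZ), add(Z, Z)))))))
  step 15: S(S(S(add(Z, mul(SZ, add(mul(SZ, SSSZ), add(Z, Z)))))))
  step 16: S(S(S(mul(SZ, add(mul(SZ, SSSZ), add(Z, Z))))))
  step 17: S(S(S(add(add(mul(SZ, SSSZ), add(Z, Z)), mul(Z, add(mul(SZ, SSSZ), add(Z, Z)))))))
  step 18: S(S(S(add(add(add(SSSZ, mul(Z, SSSZ)), add(Z, Z)), mul(Z, add(mul(SZ, SSSZ), add(Z, Z)))))))
  step 19: S(S(S(add(add(S(add(SSZ, mul(Z, SSSZ))), add(Z, Z)), mul(Z, add(mul(SZ, SSSZ), add(Z, Z)))))))
  step 20: S(S(S(add(S(add(add(SSZ, mul(Z, SSSZ)), add(Z, Z))), mul(Z, add(mul(SZ, SSSZ), add(Z, Z)))))))
  step 21: S(S(S(S(add(add(add(SSZ, mul(Z, SSSZ)), add(Z, Z)), mul(Z, add(mul(SZ, SSSZ), add(Z, Z))))))))
  step 22: S(S(S(S(add(add(S(add(SZ, mul(Z, SSSZ))), add(Z, Z)), mul(Z, add(mul(SZ, SSSZ), add(Z, Z))))))))
  step 23: S(S(S(S(add(S(add(add(SZ, mul(Z, SSSZ)), add(Z, Z))), mul(Z, add(mul(SZ, SSSZ), add(Z, Z))))))))
  step 24: S(S(S(S(S(add(add(add(SZ, mul(Z, SSSZ)), add(Z, Z)), mul(Z, add(mul(SZ, SSSZ), add(Z, Z)))))))))
  step 25: S(S(S(S(S(add(add(S(add(Z, mul(Z, SSSZ))), add(Z, Z)), mul(Z, add(mul(SZ, SSSZ), add(Z, Z)))))))))
  step 26: S(S(S(S(S(add(S(add(add(Z, mul(Z, SSSZ)), add(Z, Z))), mul(Z, add(mul(SZ, SSSZ), add(Z, Z)))))))))
  step 27: S(S(S(S(S(S(add(add(add(Z, mul(Z, SSSZ)), add(Z, Z)), mul(Z, add(mul(SZ, SSSZ), add(Z, Z))))))))))
  step 28: S(S(S(S(S(S(add(add(mul(Z, SSSZ), add(Z, Z)), mul(Z, add(mul(SZ, SSSZ), add(Z, Z))))))))))
  step 29: S(S(S(S(S(S(add(add(Z, add(Z, Z)), mul(Z, add(mul(SZ, SSSZ), add(Z, Z))))))))))
  step 30: S(S(S(S(S(S(add(add(Z, Z), mul(Z, add(mul(SZ, SSSZ), add(Z, Z))))))))))
  step 31: S(S(S(S(S(S(add(Z, mul(Z, add(mul(SZ, SSSZ), add(Z, Z))))))))))
  step 32: S(S(S(S(S(S(mul(Z, add(mul(SZ, SSSZ), add(Z, Z)))))))))
  step 33: S^6(Z)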